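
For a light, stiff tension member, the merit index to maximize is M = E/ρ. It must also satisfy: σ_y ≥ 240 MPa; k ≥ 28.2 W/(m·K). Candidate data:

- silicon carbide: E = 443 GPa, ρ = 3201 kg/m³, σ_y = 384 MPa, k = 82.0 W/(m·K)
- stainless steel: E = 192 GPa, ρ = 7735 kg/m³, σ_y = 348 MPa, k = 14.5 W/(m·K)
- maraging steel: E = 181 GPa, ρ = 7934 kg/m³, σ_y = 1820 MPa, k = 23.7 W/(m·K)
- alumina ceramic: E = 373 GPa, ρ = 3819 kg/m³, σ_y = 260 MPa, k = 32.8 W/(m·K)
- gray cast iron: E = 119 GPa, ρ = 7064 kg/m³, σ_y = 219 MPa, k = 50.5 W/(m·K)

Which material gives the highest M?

silicon carbide

Screen on constraints: σ_y ≥ 240 MPa; k ≥ 28.2 W/(m·K). Survivors: silicon carbide, alumina ceramic.
Per-candidate index values:
  silicon carbide: M = 138 MN·m/kg
  alumina ceramic: M = 97.7 MN·m/kg
Silicon carbide ranks first.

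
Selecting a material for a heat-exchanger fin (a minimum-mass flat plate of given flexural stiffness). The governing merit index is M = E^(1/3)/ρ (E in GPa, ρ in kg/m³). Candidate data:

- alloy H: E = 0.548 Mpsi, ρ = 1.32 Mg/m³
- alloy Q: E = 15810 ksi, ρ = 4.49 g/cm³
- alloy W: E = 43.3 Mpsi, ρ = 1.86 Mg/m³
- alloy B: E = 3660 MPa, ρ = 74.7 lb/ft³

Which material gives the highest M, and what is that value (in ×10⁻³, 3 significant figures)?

alloy W, M = 3.59×10⁻³

Convert each candidate to consistent units, then evaluate M:
  alloy H: E = 3.778 GPa, ρ = 1320 kg/m³
  alloy Q: E = 109.0 GPa, ρ = 4490 kg/m³
  alloy W: E = 298.5 GPa, ρ = 1860 kg/m³
  alloy B: E = 3.660 GPa, ρ = 1197 kg/m³
  alloy W: M = 3.59×10⁻³
  alloy B: M = 1.29×10⁻³
  alloy H: M = 1.18×10⁻³
  alloy Q: M = 1.06×10⁻³
Alloy W has the largest M.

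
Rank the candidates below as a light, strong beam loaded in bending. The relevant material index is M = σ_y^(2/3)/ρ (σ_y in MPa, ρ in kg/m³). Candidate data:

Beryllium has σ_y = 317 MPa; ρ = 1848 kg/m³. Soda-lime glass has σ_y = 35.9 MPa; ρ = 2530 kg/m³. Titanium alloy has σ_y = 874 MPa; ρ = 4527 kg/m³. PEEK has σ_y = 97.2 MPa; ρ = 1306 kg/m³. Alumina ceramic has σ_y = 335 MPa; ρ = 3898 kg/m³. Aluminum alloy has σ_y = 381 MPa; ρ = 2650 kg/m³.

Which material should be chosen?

Evaluate M for each candidate:
  beryllium: M = 25.2×10⁻³
  titanium alloy: M = 20.2×10⁻³
  aluminum alloy: M = 19.8×10⁻³
  PEEK: M = 16.2×10⁻³
  alumina ceramic: M = 12.4×10⁻³
  soda-lime glass: M = 4.30×10⁻³
Beryllium ranks first.

beryllium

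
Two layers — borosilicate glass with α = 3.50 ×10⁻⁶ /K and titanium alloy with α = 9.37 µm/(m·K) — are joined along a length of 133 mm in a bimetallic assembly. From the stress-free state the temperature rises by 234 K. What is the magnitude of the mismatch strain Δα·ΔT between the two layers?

Δα = |3.50 − 9.37|×10⁻⁶/K = 5.87×10⁻⁶/K.
Mismatch strain = Δα·ΔT = 5.87×10⁻⁶ × 234.0 = 1.37×10⁻³.

1.37×10⁻³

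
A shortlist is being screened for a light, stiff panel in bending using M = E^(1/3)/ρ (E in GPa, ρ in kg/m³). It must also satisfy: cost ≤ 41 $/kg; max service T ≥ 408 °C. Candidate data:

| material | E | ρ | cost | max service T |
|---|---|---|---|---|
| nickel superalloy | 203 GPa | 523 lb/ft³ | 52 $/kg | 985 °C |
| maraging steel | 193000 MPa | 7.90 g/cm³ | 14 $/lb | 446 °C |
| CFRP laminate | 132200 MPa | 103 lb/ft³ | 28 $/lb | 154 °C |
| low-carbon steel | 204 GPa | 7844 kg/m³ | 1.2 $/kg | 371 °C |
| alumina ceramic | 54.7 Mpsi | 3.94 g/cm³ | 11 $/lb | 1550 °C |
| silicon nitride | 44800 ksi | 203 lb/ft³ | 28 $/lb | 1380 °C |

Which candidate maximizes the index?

Screen on constraints: cost ≤ 41 $/kg; max service T ≥ 408 °C. Survivors: maraging steel, alumina ceramic.
In SI units:
  maraging steel: E = 193.0 GPa, ρ = 7900 kg/m³
  alumina ceramic: E = 377.1 GPa, ρ = 3940 kg/m³
  alumina ceramic: M = 1.83×10⁻³
  maraging steel: M = 0.732×10⁻³
Alumina ceramic has the largest M.

alumina ceramic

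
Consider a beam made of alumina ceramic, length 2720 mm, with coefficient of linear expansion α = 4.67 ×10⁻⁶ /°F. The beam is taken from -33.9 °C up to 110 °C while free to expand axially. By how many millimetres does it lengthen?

Convert α: 4.67×10⁻⁶/°F × (9/5) = 8.41×10⁻⁶/K.
ΔT = 110 − (-33.9) = 143.9 K.
ΔL = α·L₀·ΔT = 8.41×10⁻⁶ × 2720 mm × 143.9 K = 3.29 mm.

3.29 mm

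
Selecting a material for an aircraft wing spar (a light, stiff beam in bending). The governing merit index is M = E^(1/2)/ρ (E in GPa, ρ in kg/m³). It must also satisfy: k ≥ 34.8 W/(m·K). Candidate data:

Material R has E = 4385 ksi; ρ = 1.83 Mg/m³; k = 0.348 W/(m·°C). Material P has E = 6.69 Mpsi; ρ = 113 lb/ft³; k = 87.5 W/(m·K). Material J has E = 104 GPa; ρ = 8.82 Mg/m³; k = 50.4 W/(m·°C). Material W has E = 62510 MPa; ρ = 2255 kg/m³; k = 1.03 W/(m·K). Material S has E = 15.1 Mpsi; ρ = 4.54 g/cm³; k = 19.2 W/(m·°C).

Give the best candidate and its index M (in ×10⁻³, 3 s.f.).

material P, M = 3.75×10⁻³

Screen on constraints: k ≥ 34.8 W/(m·K). Survivors: material P, material J.
Putting every candidate on a common basis:
  material P: E = 46.13 GPa, ρ = 1810 kg/m³
  material J: E = 104.0 GPa, ρ = 8820 kg/m³
  material P: M = 3.75×10⁻³
  material J: M = 1.16×10⁻³
Highest index: material P.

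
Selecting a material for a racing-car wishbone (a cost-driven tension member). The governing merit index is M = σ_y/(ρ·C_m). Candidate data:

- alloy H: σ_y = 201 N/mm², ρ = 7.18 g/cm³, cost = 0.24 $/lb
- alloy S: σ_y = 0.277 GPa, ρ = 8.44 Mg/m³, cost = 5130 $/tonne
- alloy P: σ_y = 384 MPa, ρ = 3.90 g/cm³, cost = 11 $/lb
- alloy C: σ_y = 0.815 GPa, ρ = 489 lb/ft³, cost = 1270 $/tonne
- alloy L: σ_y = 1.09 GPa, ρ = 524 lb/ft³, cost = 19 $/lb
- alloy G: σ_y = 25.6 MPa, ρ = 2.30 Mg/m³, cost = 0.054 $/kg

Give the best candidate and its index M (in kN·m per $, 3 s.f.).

alloy G, M = 206 kN·m per $

Convert each candidate to consistent units, then evaluate M:
  alloy H: σ_y = 201.0 MPa, ρ = 7180 kg/m³, cost = 0.5291 $/kg
  alloy S: σ_y = 277.0 MPa, ρ = 8440 kg/m³, cost = 5.130 $/kg
  alloy P: σ_y = 384.0 MPa, ρ = 3900 kg/m³, cost = 24.25 $/kg
  alloy C: σ_y = 815.0 MPa, ρ = 7833 kg/m³, cost = 1.270 $/kg
  alloy L: σ_y = 1090 MPa, ρ = 8394 kg/m³, cost = 41.89 $/kg
  alloy G: σ_y = 25.60 MPa, ρ = 2300 kg/m³, cost = 0.05400 $/kg
  alloy G: M = 206 kN·m per $
  alloy C: M = 81.9 kN·m per $
  alloy H: M = 52.9 kN·m per $
  alloy S: M = 6.40 kN·m per $
  alloy P: M = 4.06 kN·m per $
  alloy L: M = 3.10 kN·m per $
Alloy G ranks first.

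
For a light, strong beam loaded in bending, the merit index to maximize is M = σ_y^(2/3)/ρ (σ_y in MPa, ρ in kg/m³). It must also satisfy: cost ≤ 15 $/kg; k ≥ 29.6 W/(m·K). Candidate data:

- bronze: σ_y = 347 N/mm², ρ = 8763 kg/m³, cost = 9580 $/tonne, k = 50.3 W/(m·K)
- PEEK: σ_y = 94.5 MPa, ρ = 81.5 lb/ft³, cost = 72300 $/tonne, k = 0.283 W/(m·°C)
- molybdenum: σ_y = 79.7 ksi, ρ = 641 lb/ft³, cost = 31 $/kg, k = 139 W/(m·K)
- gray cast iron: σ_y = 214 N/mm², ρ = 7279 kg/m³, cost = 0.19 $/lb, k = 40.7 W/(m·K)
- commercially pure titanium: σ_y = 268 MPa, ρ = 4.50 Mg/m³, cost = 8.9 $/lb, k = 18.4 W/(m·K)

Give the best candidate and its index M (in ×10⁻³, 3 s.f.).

bronze, M = 5.64×10⁻³

Screen on constraints: cost ≤ 15 $/kg; k ≥ 29.6 W/(m·K). Survivors: bronze, gray cast iron.
Putting every candidate on a common basis:
  bronze: σ_y = 347.0 MPa, ρ = 8763 kg/m³
  gray cast iron: σ_y = 214.0 MPa, ρ = 7279 kg/m³
  bronze: M = 5.64×10⁻³
  gray cast iron: M = 4.92×10⁻³
Bronze has the largest M.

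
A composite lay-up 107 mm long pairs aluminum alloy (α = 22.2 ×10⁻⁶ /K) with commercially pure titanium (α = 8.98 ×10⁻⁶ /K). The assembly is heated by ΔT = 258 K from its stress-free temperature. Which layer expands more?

α(aluminum alloy) = 22.2×10⁻⁶/K vs α(commercially pure titanium) = 8.98×10⁻⁶/K.
Higher α expands more for the same ΔT: aluminum alloy.

aluminum alloy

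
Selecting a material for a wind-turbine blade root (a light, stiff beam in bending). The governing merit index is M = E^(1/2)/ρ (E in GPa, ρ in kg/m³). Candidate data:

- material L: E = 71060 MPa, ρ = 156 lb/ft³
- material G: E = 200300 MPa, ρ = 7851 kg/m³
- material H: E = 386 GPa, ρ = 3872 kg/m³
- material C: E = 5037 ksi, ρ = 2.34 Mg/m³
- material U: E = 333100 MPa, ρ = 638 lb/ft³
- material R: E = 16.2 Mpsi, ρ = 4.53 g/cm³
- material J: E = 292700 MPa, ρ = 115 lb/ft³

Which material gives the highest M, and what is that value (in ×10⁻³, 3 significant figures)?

material J, M = 9.29×10⁻³

Putting every candidate on a common basis:
  material L: E = 71.06 GPa, ρ = 2499 kg/m³
  material G: E = 200.3 GPa, ρ = 7851 kg/m³
  material H: E = 386.0 GPa, ρ = 3872 kg/m³
  material C: E = 34.73 GPa, ρ = 2340 kg/m³
  material U: E = 333.1 GPa, ρ = 10220 kg/m³
  material R: E = 111.7 GPa, ρ = 4530 kg/m³
  material J: E = 292.7 GPa, ρ = 1842 kg/m³
  material J: M = 9.29×10⁻³
  material H: M = 5.07×10⁻³
  material L: M = 3.37×10⁻³
  material C: M = 2.52×10⁻³
  material R: M = 2.33×10⁻³
  material G: M = 1.80×10⁻³
  material U: M = 1.79×10⁻³
The maximum is for material J.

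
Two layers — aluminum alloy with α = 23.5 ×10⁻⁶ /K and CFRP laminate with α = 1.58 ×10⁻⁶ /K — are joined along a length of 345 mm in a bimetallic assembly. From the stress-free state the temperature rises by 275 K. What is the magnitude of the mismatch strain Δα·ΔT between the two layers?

Δα = |23.5 − 1.58|×10⁻⁶/K = 21.9×10⁻⁶/K.
Mismatch strain = Δα·ΔT = 21.9×10⁻⁶ × 275.0 = 6.03×10⁻³.

6.03×10⁻³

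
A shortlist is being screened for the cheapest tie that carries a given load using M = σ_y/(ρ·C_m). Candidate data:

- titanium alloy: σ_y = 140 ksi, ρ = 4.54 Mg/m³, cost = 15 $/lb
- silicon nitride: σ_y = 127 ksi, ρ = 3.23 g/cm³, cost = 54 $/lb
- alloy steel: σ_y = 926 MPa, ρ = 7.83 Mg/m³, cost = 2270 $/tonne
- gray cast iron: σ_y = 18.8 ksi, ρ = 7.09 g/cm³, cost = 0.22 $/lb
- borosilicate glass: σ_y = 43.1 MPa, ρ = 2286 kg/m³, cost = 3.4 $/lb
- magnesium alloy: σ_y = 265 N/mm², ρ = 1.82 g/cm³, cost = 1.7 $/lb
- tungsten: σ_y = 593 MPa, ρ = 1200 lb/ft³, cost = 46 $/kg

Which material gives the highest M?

In SI units:
  titanium alloy: σ_y = 965.3 MPa, ρ = 4540 kg/m³, cost = 33.07 $/kg
  silicon nitride: σ_y = 875.6 MPa, ρ = 3230 kg/m³, cost = 119.0 $/kg
  alloy steel: σ_y = 926.0 MPa, ρ = 7830 kg/m³, cost = 2.270 $/kg
  gray cast iron: σ_y = 129.6 MPa, ρ = 7090 kg/m³, cost = 0.4850 $/kg
  borosilicate glass: σ_y = 43.10 MPa, ρ = 2286 kg/m³, cost = 7.496 $/kg
  magnesium alloy: σ_y = 265.0 MPa, ρ = 1820 kg/m³, cost = 3.748 $/kg
  tungsten: σ_y = 593.0 MPa, ρ = 19220 kg/m³, cost = 46.00 $/kg
  alloy steel: M = 52.1 kN·m per $
  magnesium alloy: M = 38.9 kN·m per $
  gray cast iron: M = 37.7 kN·m per $
  titanium alloy: M = 6.43 kN·m per $
  borosilicate glass: M = 2.52 kN·m per $
  silicon nitride: M = 2.28 kN·m per $
  tungsten: M = 0.671 kN·m per $
Alloy steel ranks first.

alloy steel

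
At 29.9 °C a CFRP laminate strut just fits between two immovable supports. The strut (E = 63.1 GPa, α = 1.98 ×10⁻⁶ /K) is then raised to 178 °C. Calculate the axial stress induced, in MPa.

18.5 MPa

ΔT = 148.1 K. Constrained thermal stress σ = E·α·ΔT = 63.10×10³ MPa × 1.98×10⁻⁶ × 148.1 = 18.5 MPa (compressive).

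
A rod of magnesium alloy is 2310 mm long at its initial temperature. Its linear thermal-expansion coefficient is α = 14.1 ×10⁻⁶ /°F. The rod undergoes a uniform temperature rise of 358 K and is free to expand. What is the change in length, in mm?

Convert α: 14.1×10⁻⁶/°F × (9/5) = 25.4×10⁻⁶/K.
ΔL = α·L₀·ΔT = 25.4×10⁻⁶ × 2310 mm × 358.0 K = 21.0 mm.

21.0 mm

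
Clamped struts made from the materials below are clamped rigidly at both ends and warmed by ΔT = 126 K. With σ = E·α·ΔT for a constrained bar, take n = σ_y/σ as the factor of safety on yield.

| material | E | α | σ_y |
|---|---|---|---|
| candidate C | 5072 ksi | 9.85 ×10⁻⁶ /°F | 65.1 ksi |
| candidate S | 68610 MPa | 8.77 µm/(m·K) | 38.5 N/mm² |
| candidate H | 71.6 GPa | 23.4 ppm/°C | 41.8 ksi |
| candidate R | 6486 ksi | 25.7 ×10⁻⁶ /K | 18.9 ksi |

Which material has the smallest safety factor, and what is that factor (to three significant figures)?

candidate S, n = 0.508

Per material, after unit conversion:
  candidate C: E = 34.97, α = 17.7, σ_y = 448.8 → σ = 78.1 MPa, n = 5.75
  candidate S: E = 68.61, α = 8.77, σ_y = 38.50 → σ = 75.8 MPa, n = 0.508
  candidate H: E = 71.60, α = 23.4, σ_y = 288.2 → σ = 211 MPa, n = 1.37
  candidate R: E = 44.72, α = 25.7, σ_y = 130.3 → σ = 145 MPa, n = 0.900
Candidate S has the lowest safety factor, n = 0.508.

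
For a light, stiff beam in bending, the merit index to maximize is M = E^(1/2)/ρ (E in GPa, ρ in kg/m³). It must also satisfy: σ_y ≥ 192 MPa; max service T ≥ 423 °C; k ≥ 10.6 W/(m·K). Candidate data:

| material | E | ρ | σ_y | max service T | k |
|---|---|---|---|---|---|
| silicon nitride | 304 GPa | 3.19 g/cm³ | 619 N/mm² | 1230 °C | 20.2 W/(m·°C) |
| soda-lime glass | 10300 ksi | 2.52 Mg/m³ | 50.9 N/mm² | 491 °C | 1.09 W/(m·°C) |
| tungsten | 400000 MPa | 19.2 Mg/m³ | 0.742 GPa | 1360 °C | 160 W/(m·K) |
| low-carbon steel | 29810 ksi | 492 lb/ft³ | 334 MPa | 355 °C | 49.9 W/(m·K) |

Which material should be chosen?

Screen on constraints: σ_y ≥ 192 MPa; max service T ≥ 423 °C; k ≥ 10.6 W/(m·K). Survivors: silicon nitride, tungsten.
Normalizing units and computing the index:
  silicon nitride: E = 304.0 GPa, ρ = 3190 kg/m³
  tungsten: E = 400.0 GPa, ρ = 19200 kg/m³
  silicon nitride: M = 5.47×10⁻³
  tungsten: M = 1.04×10⁻³
The maximum is for silicon nitride.

silicon nitride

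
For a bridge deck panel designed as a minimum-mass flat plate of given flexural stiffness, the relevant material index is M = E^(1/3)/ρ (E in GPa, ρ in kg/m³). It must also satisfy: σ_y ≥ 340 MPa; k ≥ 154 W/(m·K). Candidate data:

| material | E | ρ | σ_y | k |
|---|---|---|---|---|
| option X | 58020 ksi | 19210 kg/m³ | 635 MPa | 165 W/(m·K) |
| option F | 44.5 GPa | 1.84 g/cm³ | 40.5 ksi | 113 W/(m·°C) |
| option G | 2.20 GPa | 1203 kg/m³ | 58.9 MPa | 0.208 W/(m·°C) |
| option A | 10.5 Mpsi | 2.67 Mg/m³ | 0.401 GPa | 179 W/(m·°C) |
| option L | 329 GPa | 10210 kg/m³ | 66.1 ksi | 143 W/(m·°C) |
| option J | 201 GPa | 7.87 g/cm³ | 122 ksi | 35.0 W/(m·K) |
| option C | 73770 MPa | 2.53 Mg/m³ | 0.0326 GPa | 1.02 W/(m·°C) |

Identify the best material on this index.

option A

Screen on constraints: σ_y ≥ 340 MPa; k ≥ 154 W/(m·K). Survivors: option X, option A.
In SI units:
  option X: E = 400.0 GPa, ρ = 19210 kg/m³
  option A: E = 72.39 GPa, ρ = 2670 kg/m³
  option A: M = 1.56×10⁻³
  option X: M = 0.384×10⁻³
Option A ranks first.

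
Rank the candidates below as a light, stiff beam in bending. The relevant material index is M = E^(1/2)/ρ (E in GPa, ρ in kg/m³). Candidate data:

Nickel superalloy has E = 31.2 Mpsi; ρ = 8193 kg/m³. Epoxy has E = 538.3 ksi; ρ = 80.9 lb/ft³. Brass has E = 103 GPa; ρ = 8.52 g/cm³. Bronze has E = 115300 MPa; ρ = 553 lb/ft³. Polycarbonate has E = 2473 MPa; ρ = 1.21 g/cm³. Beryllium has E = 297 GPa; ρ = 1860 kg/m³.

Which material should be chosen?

beryllium

After converting to SI:
  nickel superalloy: E = 215.1 GPa, ρ = 8193 kg/m³
  epoxy: E = 3.711 GPa, ρ = 1296 kg/m³
  brass: E = 103.0 GPa, ρ = 8520 kg/m³
  bronze: E = 115.3 GPa, ρ = 8858 kg/m³
  polycarbonate: E = 2.473 GPa, ρ = 1210 kg/m³
  beryllium: E = 297.0 GPa, ρ = 1860 kg/m³
  beryllium: M = 9.27×10⁻³
  nickel superalloy: M = 1.79×10⁻³
  epoxy: M = 1.49×10⁻³
  polycarbonate: M = 1.30×10⁻³
  bronze: M = 1.21×10⁻³
  brass: M = 1.19×10⁻³
Beryllium ranks first.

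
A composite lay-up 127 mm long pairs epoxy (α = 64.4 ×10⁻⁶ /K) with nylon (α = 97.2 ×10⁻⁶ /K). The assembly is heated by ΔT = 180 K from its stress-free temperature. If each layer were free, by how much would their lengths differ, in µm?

750 µm

Δα = |64.4 − 97.2|×10⁻⁶/K = 32.8×10⁻⁶/K.
ΔL_mismatch = Δα·L·ΔT = 32.8×10⁻⁶ × 127.0 mm × 180.0 K = 750 µm.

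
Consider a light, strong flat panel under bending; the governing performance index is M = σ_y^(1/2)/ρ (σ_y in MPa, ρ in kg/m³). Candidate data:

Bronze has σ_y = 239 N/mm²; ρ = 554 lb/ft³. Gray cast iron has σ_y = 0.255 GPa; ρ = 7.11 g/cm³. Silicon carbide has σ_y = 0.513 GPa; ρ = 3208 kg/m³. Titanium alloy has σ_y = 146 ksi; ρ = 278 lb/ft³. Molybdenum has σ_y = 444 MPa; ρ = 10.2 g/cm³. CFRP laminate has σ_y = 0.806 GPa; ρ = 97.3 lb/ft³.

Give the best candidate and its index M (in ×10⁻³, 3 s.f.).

CFRP laminate, M = 18.2×10⁻³

After converting to SI:
  bronze: σ_y = 239.0 MPa, ρ = 8874 kg/m³
  gray cast iron: σ_y = 255.0 MPa, ρ = 7110 kg/m³
  silicon carbide: σ_y = 513.0 MPa, ρ = 3208 kg/m³
  titanium alloy: σ_y = 1007 MPa, ρ = 4453 kg/m³
  molybdenum: σ_y = 444.0 MPa, ρ = 10200 kg/m³
  CFRP laminate: σ_y = 806.0 MPa, ρ = 1559 kg/m³
  CFRP laminate: M = 18.2×10⁻³
  titanium alloy: M = 7.12×10⁻³
  silicon carbide: M = 7.06×10⁻³
  gray cast iron: M = 2.25×10⁻³
  molybdenum: M = 2.07×10⁻³
  bronze: M = 1.74×10⁻³
The maximum is for CFRP laminate.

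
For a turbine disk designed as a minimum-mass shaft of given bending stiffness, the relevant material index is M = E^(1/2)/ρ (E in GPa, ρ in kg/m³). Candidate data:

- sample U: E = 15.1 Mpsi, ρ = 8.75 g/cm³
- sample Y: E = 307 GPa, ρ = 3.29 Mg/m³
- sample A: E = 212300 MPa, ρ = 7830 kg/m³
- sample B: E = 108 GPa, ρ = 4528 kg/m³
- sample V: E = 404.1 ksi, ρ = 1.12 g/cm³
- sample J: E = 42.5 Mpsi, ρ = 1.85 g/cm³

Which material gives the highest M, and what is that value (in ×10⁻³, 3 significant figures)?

sample J, M = 9.25×10⁻³

In SI units:
  sample U: E = 104.1 GPa, ρ = 8750 kg/m³
  sample Y: E = 307.0 GPa, ρ = 3290 kg/m³
  sample A: E = 212.3 GPa, ρ = 7830 kg/m³
  sample B: E = 108.0 GPa, ρ = 4528 kg/m³
  sample V: E = 2.786 GPa, ρ = 1120 kg/m³
  sample J: E = 293.0 GPa, ρ = 1850 kg/m³
  sample J: M = 9.25×10⁻³
  sample Y: M = 5.33×10⁻³
  sample B: M = 2.30×10⁻³
  sample A: M = 1.86×10⁻³
  sample V: M = 1.49×10⁻³
  sample U: M = 1.17×10⁻³
Sample J has the largest M.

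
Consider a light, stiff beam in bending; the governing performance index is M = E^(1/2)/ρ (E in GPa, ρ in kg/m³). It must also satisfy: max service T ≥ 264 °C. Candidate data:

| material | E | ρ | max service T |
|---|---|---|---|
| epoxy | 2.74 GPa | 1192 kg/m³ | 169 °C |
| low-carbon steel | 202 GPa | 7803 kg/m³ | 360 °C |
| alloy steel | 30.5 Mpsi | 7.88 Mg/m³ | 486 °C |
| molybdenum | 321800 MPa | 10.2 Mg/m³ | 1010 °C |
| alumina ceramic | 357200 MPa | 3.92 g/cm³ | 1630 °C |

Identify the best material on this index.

alumina ceramic

Screen on constraints: max service T ≥ 264 °C. Survivors: low-carbon steel, alloy steel, molybdenum, alumina ceramic.
Convert each candidate to consistent units, then evaluate M:
  low-carbon steel: E = 202.0 GPa, ρ = 7803 kg/m³
  alloy steel: E = 210.3 GPa, ρ = 7880 kg/m³
  molybdenum: E = 321.8 GPa, ρ = 10200 kg/m³
  alumina ceramic: E = 357.2 GPa, ρ = 3920 kg/m³
  alumina ceramic: M = 4.82×10⁻³
  alloy steel: M = 1.84×10⁻³
  low-carbon steel: M = 1.82×10⁻³
  molybdenum: M = 1.76×10⁻³
The maximum is for alumina ceramic.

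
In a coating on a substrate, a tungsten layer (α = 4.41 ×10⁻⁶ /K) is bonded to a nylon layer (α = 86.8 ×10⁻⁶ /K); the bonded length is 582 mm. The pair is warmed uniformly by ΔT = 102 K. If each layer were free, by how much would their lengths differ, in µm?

4890 µm

Δα = |4.41 − 86.8|×10⁻⁶/K = 82.4×10⁻⁶/K.
ΔL_mismatch = Δα·L·ΔT = 82.4×10⁻⁶ × 582.0 mm × 102.0 K = 4890 µm.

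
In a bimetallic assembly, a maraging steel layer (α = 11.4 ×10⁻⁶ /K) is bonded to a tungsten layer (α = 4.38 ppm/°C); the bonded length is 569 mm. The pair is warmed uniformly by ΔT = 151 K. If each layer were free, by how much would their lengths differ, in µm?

603 µm

Δα = |11.4 − 4.38|×10⁻⁶/K = 7.02×10⁻⁶/K.
ΔL_mismatch = Δα·L·ΔT = 7.02×10⁻⁶ × 569.0 mm × 151.0 K = 603 µm.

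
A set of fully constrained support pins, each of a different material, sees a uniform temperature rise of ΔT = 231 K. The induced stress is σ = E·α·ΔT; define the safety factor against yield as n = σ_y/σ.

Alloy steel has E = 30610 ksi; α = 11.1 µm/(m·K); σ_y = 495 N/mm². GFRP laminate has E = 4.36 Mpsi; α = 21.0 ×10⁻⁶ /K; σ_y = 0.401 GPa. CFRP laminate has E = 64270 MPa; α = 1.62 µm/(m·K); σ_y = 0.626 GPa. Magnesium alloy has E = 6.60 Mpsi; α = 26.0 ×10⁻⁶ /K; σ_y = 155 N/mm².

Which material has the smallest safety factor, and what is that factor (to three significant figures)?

magnesium alloy, n = 0.567

In consistent units (E in GPa, α in ×10⁻⁶/K, σ_y in MPa):
  alloy steel: E = 211.0, α = 11.1, σ_y = 495.0 → σ = 541 MPa, n = 0.915
  GFRP laminate: E = 30.06, α = 21.0, σ_y = 401.0 → σ = 146 MPa, n = 2.75
  CFRP laminate: E = 64.27, α = 1.62, σ_y = 626.0 → σ = 24.1 MPa, n = 26.0
  magnesium alloy: E = 45.51, α = 26.0, σ_y = 155.0 → σ = 273 MPa, n = 0.567
The minimum is magnesium alloy at n = 0.567.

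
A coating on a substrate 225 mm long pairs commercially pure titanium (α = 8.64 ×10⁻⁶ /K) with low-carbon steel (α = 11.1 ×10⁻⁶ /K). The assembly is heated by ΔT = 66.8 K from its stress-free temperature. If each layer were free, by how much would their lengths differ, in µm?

Δα = |8.64 − 11.1|×10⁻⁶/K = 2.46×10⁻⁶/K.
ΔL_mismatch = Δα·L·ΔT = 2.46×10⁻⁶ × 225.0 mm × 66.8 K = 37.0 µm.

37.0 µm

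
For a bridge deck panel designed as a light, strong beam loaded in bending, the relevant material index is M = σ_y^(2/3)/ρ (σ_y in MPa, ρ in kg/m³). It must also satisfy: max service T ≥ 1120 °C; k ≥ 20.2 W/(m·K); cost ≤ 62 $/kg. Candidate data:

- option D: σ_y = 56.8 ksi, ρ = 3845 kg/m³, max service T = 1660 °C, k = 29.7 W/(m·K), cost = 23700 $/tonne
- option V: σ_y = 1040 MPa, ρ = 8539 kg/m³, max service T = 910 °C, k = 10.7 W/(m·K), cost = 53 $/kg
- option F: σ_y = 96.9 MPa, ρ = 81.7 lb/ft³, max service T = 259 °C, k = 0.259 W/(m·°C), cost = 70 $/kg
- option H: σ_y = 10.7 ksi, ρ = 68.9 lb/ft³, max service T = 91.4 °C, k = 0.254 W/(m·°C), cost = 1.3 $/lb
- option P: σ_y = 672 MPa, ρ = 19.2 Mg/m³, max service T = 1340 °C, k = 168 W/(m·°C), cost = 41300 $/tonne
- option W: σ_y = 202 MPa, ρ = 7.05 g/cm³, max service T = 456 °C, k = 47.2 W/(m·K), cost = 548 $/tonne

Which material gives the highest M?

option D

Screen on constraints: max service T ≥ 1120 °C; k ≥ 20.2 W/(m·K); cost ≤ 62 $/kg. Survivors: option D, option P.
Normalizing units and computing the index:
  option D: σ_y = 391.6 MPa, ρ = 3845 kg/m³
  option P: σ_y = 672.0 MPa, ρ = 19200 kg/m³
  option D: M = 13.9×10⁻³
  option P: M = 4.00×10⁻³
The maximum is for option D.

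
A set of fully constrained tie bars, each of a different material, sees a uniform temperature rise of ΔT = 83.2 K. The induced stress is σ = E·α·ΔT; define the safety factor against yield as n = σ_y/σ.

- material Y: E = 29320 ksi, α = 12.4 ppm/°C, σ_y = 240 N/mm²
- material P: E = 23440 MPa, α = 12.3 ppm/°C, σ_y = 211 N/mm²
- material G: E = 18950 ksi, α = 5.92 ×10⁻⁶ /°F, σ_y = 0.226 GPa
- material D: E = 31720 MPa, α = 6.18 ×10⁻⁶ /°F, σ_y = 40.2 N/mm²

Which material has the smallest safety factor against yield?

In consistent units (E in GPa, α in ×10⁻⁶/K, σ_y in MPa):
  material Y: E = 202.2, α = 12.4, σ_y = 240.0 → σ = 209 MPa, n = 1.15
  material P: E = 23.44, α = 12.3, σ_y = 211.0 → σ = 24.0 MPa, n = 8.80
  material G: E = 130.7, α = 10.7, σ_y = 226.0 → σ = 116 MPa, n = 1.95
  material D: E = 31.72, α = 11.1, σ_y = 40.20 → σ = 29.4 MPa, n = 1.37
Smallest n: material Y with n = 1.15.

material Y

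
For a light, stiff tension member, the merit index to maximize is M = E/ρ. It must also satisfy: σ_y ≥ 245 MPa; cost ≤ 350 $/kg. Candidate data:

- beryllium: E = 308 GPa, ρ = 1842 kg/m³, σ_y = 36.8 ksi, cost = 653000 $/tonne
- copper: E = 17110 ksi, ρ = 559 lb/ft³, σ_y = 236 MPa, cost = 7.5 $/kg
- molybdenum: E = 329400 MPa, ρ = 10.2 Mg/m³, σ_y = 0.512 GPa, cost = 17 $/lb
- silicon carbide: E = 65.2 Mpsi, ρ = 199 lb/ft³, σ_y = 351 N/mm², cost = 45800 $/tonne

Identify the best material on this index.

Screen on constraints: σ_y ≥ 245 MPa; cost ≤ 350 $/kg. Survivors: molybdenum, silicon carbide.
In SI units:
  molybdenum: E = 329.4 GPa, ρ = 10200 kg/m³
  silicon carbide: E = 449.5 GPa, ρ = 3188 kg/m³
  silicon carbide: M = 141 MN·m/kg
  molybdenum: M = 32.3 MN·m/kg
Highest index: silicon carbide.

silicon carbide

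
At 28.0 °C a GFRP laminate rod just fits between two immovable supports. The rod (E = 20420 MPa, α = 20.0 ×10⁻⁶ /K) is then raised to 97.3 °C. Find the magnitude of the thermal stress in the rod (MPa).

E = 20420 MPa = 20.42 GPa.
ΔT = 69.30 K. Constrained thermal stress σ = E·α·ΔT = 20.42×10³ MPa × 20.0×10⁻⁶ × 69.30 = 28.3 MPa (compressive).

28.3 MPa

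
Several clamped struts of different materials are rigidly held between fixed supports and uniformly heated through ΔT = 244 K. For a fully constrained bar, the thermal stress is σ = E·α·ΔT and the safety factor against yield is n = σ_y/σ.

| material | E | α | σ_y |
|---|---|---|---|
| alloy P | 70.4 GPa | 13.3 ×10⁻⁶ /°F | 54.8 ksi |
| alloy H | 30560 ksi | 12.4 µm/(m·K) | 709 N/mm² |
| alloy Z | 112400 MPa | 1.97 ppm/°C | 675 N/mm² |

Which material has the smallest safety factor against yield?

alloy P

With everything in SI (GPa, ×10⁻⁶/K, MPa):
  alloy P: E = 70.40, α = 23.9, σ_y = 377.8 → σ = 411 MPa, n = 0.919
  alloy H: E = 210.7, α = 12.4, σ_y = 709.0 → σ = 638 MPa, n = 1.11
  alloy Z: E = 112.4, α = 1.97, σ_y = 675.0 → σ = 54.0 MPa, n = 12.5
Smallest n: alloy P with n = 0.919.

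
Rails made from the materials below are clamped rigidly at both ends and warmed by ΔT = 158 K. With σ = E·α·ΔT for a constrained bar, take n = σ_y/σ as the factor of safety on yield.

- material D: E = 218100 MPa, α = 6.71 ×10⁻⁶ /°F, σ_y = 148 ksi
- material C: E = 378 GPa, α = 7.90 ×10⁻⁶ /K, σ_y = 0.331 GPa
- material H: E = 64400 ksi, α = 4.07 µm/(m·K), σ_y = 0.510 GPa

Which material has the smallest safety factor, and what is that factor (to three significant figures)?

material C, n = 0.702

Per material, after unit conversion:
  material D: E = 218.1, α = 12.1, σ_y = 1020 → σ = 416 MPa, n = 2.45
  material C: E = 378.0, α = 7.90, σ_y = 331.0 → σ = 472 MPa, n = 0.702
  material H: E = 444.0, α = 4.07, σ_y = 510.0 → σ = 286 MPa, n = 1.79
The minimum is material C at n = 0.702.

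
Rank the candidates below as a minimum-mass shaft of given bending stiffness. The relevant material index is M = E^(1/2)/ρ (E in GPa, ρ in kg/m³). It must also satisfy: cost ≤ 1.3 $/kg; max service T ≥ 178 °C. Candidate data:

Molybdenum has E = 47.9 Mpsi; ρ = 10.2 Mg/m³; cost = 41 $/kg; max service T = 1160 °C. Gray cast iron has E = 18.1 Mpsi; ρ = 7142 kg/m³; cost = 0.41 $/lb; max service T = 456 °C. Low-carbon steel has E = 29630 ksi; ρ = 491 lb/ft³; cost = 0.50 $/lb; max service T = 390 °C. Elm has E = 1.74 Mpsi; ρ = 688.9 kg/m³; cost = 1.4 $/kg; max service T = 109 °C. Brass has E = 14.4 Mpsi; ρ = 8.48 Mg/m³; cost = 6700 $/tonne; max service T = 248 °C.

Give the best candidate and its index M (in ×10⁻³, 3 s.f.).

Screen on constraints: cost ≤ 1.3 $/kg; max service T ≥ 178 °C. Survivors: gray cast iron, low-carbon steel.
After converting to SI:
  gray cast iron: E = 124.8 GPa, ρ = 7142 kg/m³
  low-carbon steel: E = 204.3 GPa, ρ = 7865 kg/m³
  low-carbon steel: M = 1.82×10⁻³
  gray cast iron: M = 1.56×10⁻³
Highest index: low-carbon steel.

low-carbon steel, M = 1.82×10⁻³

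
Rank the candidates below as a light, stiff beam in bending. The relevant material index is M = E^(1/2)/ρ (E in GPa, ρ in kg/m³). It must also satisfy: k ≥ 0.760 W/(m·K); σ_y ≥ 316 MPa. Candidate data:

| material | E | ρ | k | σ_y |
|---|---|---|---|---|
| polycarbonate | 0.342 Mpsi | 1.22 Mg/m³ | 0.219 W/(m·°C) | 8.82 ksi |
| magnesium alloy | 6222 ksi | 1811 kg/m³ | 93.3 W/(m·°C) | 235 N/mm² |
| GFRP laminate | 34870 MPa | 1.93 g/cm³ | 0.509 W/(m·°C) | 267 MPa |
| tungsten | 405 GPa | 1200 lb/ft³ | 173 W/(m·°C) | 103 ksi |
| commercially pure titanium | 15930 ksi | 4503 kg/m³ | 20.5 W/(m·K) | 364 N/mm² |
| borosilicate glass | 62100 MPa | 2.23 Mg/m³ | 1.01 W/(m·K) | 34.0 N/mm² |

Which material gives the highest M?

commercially pure titanium

Screen on constraints: k ≥ 0.760 W/(m·K); σ_y ≥ 316 MPa. Survivors: tungsten, commercially pure titanium.
Putting every candidate on a common basis:
  tungsten: E = 405.0 GPa, ρ = 19220 kg/m³
  commercially pure titanium: E = 109.8 GPa, ρ = 4503 kg/m³
  commercially pure titanium: M = 2.33×10⁻³
  tungsten: M = 1.05×10⁻³
Commercially pure titanium ranks first.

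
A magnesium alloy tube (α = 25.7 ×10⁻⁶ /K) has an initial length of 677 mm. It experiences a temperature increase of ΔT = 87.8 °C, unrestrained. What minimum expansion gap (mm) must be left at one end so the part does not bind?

1.53 mm

ΔL = α·L₀·ΔT = 25.7×10⁻⁶ × 677 mm × 87.80 K = 1.53 mm.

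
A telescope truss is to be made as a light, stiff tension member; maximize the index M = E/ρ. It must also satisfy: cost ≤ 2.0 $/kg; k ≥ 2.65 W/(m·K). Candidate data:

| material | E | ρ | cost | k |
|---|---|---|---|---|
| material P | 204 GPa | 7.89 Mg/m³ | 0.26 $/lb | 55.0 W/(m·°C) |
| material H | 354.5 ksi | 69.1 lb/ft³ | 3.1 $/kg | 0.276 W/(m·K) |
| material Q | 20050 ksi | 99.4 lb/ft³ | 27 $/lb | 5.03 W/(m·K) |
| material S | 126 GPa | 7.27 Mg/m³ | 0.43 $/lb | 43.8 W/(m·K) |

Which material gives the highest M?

material P

Screen on constraints: cost ≤ 2.0 $/kg; k ≥ 2.65 W/(m·K). Survivors: material P, material S.
Normalizing units and computing the index:
  material P: E = 204.0 GPa, ρ = 7890 kg/m³
  material S: E = 126.0 GPa, ρ = 7270 kg/m³
  material P: M = 25.9 MN·m/kg
  material S: M = 17.3 MN·m/kg
Material P ranks first.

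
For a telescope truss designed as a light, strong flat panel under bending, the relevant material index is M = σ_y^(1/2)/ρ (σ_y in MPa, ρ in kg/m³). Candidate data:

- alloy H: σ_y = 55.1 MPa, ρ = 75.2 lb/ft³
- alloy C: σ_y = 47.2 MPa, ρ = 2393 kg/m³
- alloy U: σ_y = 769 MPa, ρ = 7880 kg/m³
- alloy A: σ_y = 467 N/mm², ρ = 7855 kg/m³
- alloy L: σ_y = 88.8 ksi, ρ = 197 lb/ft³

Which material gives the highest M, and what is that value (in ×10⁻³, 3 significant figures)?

alloy L, M = 7.84×10⁻³

Convert each candidate to consistent units, then evaluate M:
  alloy H: σ_y = 55.10 MPa, ρ = 1205 kg/m³
  alloy C: σ_y = 47.20 MPa, ρ = 2393 kg/m³
  alloy U: σ_y = 769.0 MPa, ρ = 7880 kg/m³
  alloy A: σ_y = 467.0 MPa, ρ = 7855 kg/m³
  alloy L: σ_y = 612.3 MPa, ρ = 3156 kg/m³
  alloy L: M = 7.84×10⁻³
  alloy H: M = 6.16×10⁻³
  alloy U: M = 3.52×10⁻³
  alloy C: M = 2.87×10⁻³
  alloy A: M = 2.75×10⁻³
Highest index: alloy L.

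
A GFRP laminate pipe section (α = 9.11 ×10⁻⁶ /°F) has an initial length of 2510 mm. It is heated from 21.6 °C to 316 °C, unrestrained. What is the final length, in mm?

Convert α: 9.11×10⁻⁶/°F × (9/5) = 16.4×10⁻⁶/K.
ΔT = 316 − 21.6 = 294.4 K.
ΔL = α·L₀·ΔT = 16.4×10⁻⁶ × 2510 mm × 294.4 K = 12.1 mm.
L = L₀ + ΔL = 2510 + 12.1 = 2522.1 mm.

2522.1 mm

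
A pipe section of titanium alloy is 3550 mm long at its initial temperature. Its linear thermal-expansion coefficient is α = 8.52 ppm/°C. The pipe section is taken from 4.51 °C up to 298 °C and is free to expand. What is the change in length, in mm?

ΔT = 298 − 4.51 = 293.5 K.
ΔL = α·L₀·ΔT = 8.52×10⁻⁶ × 3550 mm × 293.5 K = 8.88 mm.

8.88 mm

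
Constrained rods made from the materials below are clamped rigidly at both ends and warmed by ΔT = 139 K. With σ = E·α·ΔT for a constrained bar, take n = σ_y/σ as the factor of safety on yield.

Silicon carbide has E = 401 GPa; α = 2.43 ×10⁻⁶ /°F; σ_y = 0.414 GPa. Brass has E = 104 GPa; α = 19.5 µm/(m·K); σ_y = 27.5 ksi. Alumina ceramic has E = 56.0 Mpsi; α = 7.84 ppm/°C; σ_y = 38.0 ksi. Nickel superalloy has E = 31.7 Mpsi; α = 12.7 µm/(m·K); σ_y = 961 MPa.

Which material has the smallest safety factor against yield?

In consistent units (E in GPa, α in ×10⁻⁶/K, σ_y in MPa):
  silicon carbide: E = 401.0, α = 4.37, σ_y = 414.0 → σ = 244 MPa, n = 1.70
  brass: E = 104.0, α = 19.5, σ_y = 189.6 → σ = 282 MPa, n = 0.673
  alumina ceramic: E = 386.1, α = 7.84, σ_y = 262.0 → σ = 421 MPa, n = 0.623
  nickel superalloy: E = 218.6, α = 12.7, σ_y = 961.0 → σ = 386 MPa, n = 2.49
Alumina ceramic has the lowest safety factor, n = 0.623.

alumina ceramic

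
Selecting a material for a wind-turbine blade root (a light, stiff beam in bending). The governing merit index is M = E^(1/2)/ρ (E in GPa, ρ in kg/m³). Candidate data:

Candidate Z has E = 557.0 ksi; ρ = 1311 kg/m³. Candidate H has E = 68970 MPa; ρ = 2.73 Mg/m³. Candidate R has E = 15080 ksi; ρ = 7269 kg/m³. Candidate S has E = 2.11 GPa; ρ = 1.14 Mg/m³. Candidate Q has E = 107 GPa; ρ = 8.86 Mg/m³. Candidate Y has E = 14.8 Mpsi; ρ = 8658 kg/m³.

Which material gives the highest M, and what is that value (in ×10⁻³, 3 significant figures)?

Putting every candidate on a common basis:
  candidate Z: E = 3.840 GPa, ρ = 1311 kg/m³
  candidate H: E = 68.97 GPa, ρ = 2730 kg/m³
  candidate R: E = 104.0 GPa, ρ = 7269 kg/m³
  candidate S: E = 2.110 GPa, ρ = 1140 kg/m³
  candidate Q: E = 107.0 GPa, ρ = 8860 kg/m³
  candidate Y: E = 102.0 GPa, ρ = 8658 kg/m³
  candidate H: M = 3.04×10⁻³
  candidate Z: M = 1.49×10⁻³
  candidate R: M = 1.40×10⁻³
  candidate S: M = 1.27×10⁻³
  candidate Q: M = 1.17×10⁻³
  candidate Y: M = 1.17×10⁻³
Candidate H has the largest M.

candidate H, M = 3.04×10⁻³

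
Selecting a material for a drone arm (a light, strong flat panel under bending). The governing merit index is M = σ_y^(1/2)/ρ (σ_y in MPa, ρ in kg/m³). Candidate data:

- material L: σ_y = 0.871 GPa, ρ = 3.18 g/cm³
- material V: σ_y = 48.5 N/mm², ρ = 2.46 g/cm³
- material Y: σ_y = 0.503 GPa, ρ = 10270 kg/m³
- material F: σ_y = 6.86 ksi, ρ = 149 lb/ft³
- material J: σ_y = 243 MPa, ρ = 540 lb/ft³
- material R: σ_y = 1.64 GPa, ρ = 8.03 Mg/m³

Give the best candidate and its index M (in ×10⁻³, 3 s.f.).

material L, M = 9.28×10⁻³

After converting to SI:
  material L: σ_y = 871.0 MPa, ρ = 3180 kg/m³
  material V: σ_y = 48.50 MPa, ρ = 2460 kg/m³
  material Y: σ_y = 503.0 MPa, ρ = 10270 kg/m³
  material F: σ_y = 47.30 MPa, ρ = 2387 kg/m³
  material J: σ_y = 243.0 MPa, ρ = 8650 kg/m³
  material R: σ_y = 1640 MPa, ρ = 8030 kg/m³
  material L: M = 9.28×10⁻³
  material R: M = 5.04×10⁻³
  material F: M = 2.88×10⁻³
  material V: M = 2.83×10⁻³
  material Y: M = 2.18×10⁻³
  material J: M = 1.80×10⁻³
Highest index: material L.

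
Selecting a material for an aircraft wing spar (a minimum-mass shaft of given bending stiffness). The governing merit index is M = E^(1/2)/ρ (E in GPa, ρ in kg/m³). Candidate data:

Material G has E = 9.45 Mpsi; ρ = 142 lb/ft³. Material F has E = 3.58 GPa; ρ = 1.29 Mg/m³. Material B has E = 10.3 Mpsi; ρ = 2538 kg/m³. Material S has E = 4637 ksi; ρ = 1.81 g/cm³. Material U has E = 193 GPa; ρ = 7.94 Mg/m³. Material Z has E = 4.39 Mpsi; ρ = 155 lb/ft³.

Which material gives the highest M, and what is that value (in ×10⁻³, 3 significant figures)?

material G, M = 3.55×10⁻³

Convert each candidate to consistent units, then evaluate M:
  material G: E = 65.16 GPa, ρ = 2275 kg/m³
  material F: E = 3.580 GPa, ρ = 1290 kg/m³
  material B: E = 71.02 GPa, ρ = 2538 kg/m³
  material S: E = 31.97 GPa, ρ = 1810 kg/m³
  material U: E = 193.0 GPa, ρ = 7940 kg/m³
  material Z: E = 30.27 GPa, ρ = 2483 kg/m³
  material G: M = 3.55×10⁻³
  material B: M = 3.32×10⁻³
  material S: M = 3.12×10⁻³
  material Z: M = 2.22×10⁻³
  material U: M = 1.75×10⁻³
  material F: M = 1.47×10⁻³
The maximum is for material G.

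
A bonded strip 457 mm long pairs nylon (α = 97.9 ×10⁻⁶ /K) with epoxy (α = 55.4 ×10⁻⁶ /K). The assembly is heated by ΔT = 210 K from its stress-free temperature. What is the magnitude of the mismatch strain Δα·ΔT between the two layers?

8.93×10⁻³

Δα = |97.9 − 55.4|×10⁻⁶/K = 42.5×10⁻⁶/K.
Mismatch strain = Δα·ΔT = 42.5×10⁻⁶ × 210.0 = 8.93×10⁻³.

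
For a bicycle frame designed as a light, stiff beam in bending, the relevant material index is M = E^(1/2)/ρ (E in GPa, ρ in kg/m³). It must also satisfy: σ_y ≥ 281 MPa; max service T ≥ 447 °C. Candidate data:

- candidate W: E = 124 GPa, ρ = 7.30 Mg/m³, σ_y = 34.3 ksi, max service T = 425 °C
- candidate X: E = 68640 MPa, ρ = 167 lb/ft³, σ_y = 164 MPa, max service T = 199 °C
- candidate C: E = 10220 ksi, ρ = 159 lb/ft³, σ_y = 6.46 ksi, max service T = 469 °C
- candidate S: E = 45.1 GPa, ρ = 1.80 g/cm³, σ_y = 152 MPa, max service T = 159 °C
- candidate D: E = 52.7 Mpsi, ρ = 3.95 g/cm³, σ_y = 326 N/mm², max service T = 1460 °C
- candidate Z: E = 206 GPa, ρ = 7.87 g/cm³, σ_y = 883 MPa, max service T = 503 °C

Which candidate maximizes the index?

candidate D

Screen on constraints: σ_y ≥ 281 MPa; max service T ≥ 447 °C. Survivors: candidate D, candidate Z.
After converting to SI:
  candidate D: E = 363.4 GPa, ρ = 3950 kg/m³
  candidate Z: E = 206.0 GPa, ρ = 7870 kg/m³
  candidate D: M = 4.83×10⁻³
  candidate Z: M = 1.82×10⁻³
Candidate D has the largest M.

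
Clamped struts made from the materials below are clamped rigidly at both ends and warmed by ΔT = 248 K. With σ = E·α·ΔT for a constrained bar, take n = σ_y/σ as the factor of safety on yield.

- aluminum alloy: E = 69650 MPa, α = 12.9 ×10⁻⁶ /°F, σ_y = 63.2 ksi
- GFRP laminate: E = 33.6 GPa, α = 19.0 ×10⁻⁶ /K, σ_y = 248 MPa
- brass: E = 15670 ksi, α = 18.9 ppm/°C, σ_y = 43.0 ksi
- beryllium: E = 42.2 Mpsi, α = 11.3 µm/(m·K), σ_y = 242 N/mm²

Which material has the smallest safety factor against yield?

With everything in SI (GPa, ×10⁻⁶/K, MPa):
  aluminum alloy: E = 69.65, α = 23.2, σ_y = 435.7 → σ = 401 MPa, n = 1.09
  GFRP laminate: E = 33.60, α = 19.0, σ_y = 248.0 → σ = 158 MPa, n = 1.57
  brass: E = 108.0, α = 18.9, σ_y = 296.5 → σ = 506 MPa, n = 0.585
  beryllium: E = 291.0, α = 11.3, σ_y = 242.0 → σ = 815 MPa, n = 0.297
Beryllium has the lowest safety factor, n = 0.297.

beryllium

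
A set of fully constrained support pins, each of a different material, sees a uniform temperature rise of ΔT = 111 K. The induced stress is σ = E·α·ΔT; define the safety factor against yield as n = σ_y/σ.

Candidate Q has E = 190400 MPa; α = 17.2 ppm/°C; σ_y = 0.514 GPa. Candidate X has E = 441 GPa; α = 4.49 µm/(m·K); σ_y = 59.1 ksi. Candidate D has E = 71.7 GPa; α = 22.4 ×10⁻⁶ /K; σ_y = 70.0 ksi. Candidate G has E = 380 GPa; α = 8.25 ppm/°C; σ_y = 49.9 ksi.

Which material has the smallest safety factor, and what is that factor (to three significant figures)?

With everything in SI (GPa, ×10⁻⁶/K, MPa):
  candidate Q: E = 190.4, α = 17.2, σ_y = 514.0 → σ = 364 MPa, n = 1.41
  candidate X: E = 441.0, α = 4.49, σ_y = 407.5 → σ = 220 MPa, n = 1.85
  candidate D: E = 71.70, α = 22.4, σ_y = 482.6 → σ = 178 MPa, n = 2.71
  candidate G: E = 380.0, α = 8.25, σ_y = 344.0 → σ = 348 MPa, n = 0.989
Smallest n: candidate G with n = 0.989.

candidate G, n = 0.989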